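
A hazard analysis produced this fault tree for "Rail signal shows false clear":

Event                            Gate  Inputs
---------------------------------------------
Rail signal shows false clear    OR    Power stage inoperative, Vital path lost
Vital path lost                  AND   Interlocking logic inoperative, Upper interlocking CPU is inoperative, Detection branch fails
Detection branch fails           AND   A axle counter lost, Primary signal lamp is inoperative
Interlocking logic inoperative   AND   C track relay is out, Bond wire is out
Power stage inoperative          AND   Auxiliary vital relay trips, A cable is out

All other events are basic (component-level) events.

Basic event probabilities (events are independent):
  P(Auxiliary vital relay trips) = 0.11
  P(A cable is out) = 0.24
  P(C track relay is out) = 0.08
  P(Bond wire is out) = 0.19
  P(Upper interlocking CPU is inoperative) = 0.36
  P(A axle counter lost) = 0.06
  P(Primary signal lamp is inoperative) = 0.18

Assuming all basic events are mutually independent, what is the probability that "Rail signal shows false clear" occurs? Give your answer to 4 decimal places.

P(Power stage inoperative) [AND] = 0.11 × 0.24 = 0.026400
P(Interlocking logic inoperative) [AND] = 0.08 × 0.19 = 0.015200
P(Detection branch fails) [AND] = 0.06 × 0.18 = 0.010800
P(Vital path lost) [AND] = 0.015200 × 0.36 × 0.010800 = 0.000059
P(Rail signal shows false clear) [OR] = 1 − (1−0.026400) × (1−0.000059) = 0.026457
Rounded to 4 decimal places: P(Rail signal shows false clear) ≈ 0.0265.

0.0265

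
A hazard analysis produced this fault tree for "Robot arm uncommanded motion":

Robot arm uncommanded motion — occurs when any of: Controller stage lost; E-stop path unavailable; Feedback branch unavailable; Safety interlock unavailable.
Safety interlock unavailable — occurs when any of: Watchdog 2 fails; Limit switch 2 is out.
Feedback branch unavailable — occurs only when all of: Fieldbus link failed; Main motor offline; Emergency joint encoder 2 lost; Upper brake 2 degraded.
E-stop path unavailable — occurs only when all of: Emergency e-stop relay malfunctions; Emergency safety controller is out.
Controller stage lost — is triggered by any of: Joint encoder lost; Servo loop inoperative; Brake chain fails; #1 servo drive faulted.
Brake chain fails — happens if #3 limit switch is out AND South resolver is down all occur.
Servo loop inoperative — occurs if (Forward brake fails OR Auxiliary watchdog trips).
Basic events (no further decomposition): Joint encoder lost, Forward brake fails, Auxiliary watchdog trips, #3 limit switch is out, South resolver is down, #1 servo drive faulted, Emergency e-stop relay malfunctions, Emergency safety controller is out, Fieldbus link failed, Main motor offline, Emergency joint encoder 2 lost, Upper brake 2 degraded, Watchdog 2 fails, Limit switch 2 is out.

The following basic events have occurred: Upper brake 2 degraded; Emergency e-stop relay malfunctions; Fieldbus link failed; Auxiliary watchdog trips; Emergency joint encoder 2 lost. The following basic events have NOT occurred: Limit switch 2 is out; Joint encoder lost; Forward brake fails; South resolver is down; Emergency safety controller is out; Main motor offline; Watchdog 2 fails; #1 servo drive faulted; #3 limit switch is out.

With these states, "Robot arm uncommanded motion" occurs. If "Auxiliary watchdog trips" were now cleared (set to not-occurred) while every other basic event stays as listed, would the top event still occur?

No

Counterfactual: set "Auxiliary watchdog trips" to not occurred.
Servo loop inoperative [OR]: Forward brake fails=not, Auxiliary watchdog trips=not → no input occurs → does not occur.
Brake chain fails [AND]: #3 limit switch is out=not, South resolver is down=not → not all inputs occur → does not occur.
Controller stage lost [OR]: Joint encoder lost=not, Servo loop inoperative=not, Brake chain fails=not, #1 servo drive faulted=not → no input occurs → does not occur.
E-stop path unavailable [AND]: Emergency e-stop relay malfunctions=occurs, Emergency safety controller is out=not → not all inputs occur → does not occur.
Feedback branch unavailable [AND]: Fieldbus link failed=occurs, Main motor offline=not, Emergency joint encoder 2 lost=occurs, Upper brake 2 degraded=occurs → not all inputs occur → does not occur.
Safety interlock unavailable [OR]: Watchdog 2 fails=not, Limit switch 2 is out=not → no input occurs → does not occur.
Robot arm uncommanded motion [OR]: Controller stage lost=not, E-stop path unavailable=not, Feedback branch unavailable=not, Safety interlock unavailable=not → no input occurs → does not occur.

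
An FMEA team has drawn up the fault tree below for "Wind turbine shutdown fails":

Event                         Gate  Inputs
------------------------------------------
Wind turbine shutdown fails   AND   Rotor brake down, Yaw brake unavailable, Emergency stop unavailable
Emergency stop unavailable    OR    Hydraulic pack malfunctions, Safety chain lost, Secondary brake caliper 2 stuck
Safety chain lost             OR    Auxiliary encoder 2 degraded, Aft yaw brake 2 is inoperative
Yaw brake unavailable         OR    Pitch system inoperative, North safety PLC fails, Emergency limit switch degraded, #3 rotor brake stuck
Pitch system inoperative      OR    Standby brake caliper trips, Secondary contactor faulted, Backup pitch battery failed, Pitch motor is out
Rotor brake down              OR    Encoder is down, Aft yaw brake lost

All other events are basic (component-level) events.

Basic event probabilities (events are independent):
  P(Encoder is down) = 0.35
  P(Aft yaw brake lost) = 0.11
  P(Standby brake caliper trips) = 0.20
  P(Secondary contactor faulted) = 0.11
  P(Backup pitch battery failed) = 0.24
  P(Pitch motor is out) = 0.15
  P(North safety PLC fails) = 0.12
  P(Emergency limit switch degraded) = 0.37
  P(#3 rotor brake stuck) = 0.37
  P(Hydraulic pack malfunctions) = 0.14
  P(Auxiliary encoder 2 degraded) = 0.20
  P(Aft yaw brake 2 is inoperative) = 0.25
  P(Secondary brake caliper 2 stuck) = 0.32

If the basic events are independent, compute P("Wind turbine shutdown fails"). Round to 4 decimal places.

P(Rotor brake down) [OR] = 1 − (1−0.35) × (1−0.11) = 0.421500
P(Pitch system inoperative) [OR] = 1 − (1−0.20) × (1−0.11) × (1−0.24) × (1−0.15) = 0.540048
P(Yaw brake unavailable) [OR] = 1 − (1−0.540048) × (1−0.12) × (1−0.37) × (1−0.37) = 0.839352
P(Safety chain lost) [OR] = 1 − (1−0.20) × (1−0.25) = 0.400000
P(Emergency stop unavailable) [OR] = 1 − (1−0.14) × (1−0.400000) × (1−0.32) = 0.649120
P(Wind turbine shutdown fails) [AND] = 0.421500 × 0.839352 × 0.649120 = 0.229650
Rounded to 4 decimal places: P(Wind turbine shutdown fails) ≈ 0.2297.

0.2297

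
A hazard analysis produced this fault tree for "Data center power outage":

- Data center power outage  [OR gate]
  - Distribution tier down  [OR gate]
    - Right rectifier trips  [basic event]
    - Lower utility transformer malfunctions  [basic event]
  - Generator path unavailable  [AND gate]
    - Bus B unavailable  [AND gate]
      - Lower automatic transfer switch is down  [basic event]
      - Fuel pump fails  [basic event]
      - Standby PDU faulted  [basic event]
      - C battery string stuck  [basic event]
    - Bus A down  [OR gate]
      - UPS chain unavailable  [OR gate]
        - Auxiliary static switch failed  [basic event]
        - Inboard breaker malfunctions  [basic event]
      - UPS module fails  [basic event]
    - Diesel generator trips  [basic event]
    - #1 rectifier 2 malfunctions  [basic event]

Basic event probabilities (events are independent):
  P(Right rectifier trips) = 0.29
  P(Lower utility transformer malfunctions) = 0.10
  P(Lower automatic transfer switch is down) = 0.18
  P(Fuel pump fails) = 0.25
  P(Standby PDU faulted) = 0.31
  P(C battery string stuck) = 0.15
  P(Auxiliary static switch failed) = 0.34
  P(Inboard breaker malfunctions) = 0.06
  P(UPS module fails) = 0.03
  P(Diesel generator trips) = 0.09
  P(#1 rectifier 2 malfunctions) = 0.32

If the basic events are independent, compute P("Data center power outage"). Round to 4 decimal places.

0.3610

P(Distribution tier down) [OR] = 1 − (1−0.29) × (1−0.10) = 0.361000
P(Bus B unavailable) [AND] = 0.18 × 0.25 × 0.31 × 0.15 = 0.002093
P(UPS chain unavailable) [OR] = 1 − (1−0.34) × (1−0.06) = 0.379600
P(Bus A down) [OR] = 1 − (1−0.379600) × (1−0.03) = 0.398212
P(Generator path unavailable) [AND] = 0.002093 × 0.398212 × 0.09 × 0.32 = 0.000024
P(Data center power outage) [OR] = 1 − (1−0.361000) × (1−0.000024) = 0.361015
Rounded to 4 decimal places: P(Data center power outage) ≈ 0.3610.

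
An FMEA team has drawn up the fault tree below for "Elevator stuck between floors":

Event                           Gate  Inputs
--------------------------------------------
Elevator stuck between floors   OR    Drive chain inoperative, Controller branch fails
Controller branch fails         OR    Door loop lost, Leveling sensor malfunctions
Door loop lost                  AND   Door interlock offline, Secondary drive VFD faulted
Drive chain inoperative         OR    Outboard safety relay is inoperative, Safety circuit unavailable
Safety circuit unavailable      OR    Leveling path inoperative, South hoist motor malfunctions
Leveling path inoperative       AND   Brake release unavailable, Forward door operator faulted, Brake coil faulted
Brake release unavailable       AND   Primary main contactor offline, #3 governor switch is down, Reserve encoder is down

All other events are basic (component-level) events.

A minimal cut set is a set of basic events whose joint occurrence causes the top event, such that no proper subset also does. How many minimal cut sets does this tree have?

Brake release unavailable [AND]: one cut set from each child combined → 1 × 1 × 1 = 1 cut set(s).
Leveling path inoperative [AND]: one cut set from each child combined → 1 × 1 × 1 = 1 cut set(s).
Safety circuit unavailable [OR]: union of children's cut sets → 2 cut set(s).
Drive chain inoperative [OR]: union of children's cut sets → 3 cut set(s).
Door loop lost [AND]: one cut set from each child combined → 1 × 1 = 1 cut set(s).
Controller branch fails [OR]: union of children's cut sets → 2 cut set(s).
Elevator stuck between floors [OR]: union of children's cut sets → 5 cut set(s).
Minimal cut sets: {Outboard safety relay is inoperative}; {#3 governor switch is down, Brake coil faulted, Forward door operator faulted, Primary main contactor offline, Reserve encoder is down}; {South hoist motor malfunctions}; {Door interlock offline, Secondary drive VFD faulted}; {Leveling sensor malfunctions}.

5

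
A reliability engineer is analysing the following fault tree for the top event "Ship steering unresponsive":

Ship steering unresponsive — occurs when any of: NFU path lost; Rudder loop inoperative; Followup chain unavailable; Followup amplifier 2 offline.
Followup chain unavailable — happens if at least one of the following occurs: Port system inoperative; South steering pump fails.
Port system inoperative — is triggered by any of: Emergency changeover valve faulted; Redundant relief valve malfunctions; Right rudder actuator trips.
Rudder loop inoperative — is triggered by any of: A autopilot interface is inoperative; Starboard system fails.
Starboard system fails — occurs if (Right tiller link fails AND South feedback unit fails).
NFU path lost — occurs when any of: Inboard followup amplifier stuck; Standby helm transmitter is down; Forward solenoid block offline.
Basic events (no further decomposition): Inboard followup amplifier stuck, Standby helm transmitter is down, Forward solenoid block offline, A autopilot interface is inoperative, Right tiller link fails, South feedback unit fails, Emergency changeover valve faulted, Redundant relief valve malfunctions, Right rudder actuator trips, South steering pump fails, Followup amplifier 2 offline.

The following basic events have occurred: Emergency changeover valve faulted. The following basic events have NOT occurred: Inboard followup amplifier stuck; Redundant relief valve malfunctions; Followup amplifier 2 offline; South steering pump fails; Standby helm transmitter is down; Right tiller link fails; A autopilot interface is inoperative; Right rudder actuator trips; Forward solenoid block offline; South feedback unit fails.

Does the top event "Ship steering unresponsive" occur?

Yes

NFU path lost [OR]: Inboard followup amplifier stuck=not, Standby helm transmitter is down=not, Forward solenoid block offline=not → no input occurs → does not occur.
Starboard system fails [AND]: Right tiller link fails=not, South feedback unit fails=not → not all inputs occur → does not occur.
Rudder loop inoperative [OR]: A autopilot interface is inoperative=not, Starboard system fails=not → no input occurs → does not occur.
Port system inoperative [OR]: Emergency changeover valve faulted=occurs, Redundant relief valve malfunctions=not, Right rudder actuator trips=not → at least one input occurs → occurs.
Followup chain unavailable [OR]: Port system inoperative=occurs, South steering pump fails=not → at least one input occurs → occurs.
Ship steering unresponsive [OR]: NFU path lost=not, Rudder loop inoperative=not, Followup chain unavailable=occurs, Followup amplifier 2 offline=not → at least one input occurs → occurs.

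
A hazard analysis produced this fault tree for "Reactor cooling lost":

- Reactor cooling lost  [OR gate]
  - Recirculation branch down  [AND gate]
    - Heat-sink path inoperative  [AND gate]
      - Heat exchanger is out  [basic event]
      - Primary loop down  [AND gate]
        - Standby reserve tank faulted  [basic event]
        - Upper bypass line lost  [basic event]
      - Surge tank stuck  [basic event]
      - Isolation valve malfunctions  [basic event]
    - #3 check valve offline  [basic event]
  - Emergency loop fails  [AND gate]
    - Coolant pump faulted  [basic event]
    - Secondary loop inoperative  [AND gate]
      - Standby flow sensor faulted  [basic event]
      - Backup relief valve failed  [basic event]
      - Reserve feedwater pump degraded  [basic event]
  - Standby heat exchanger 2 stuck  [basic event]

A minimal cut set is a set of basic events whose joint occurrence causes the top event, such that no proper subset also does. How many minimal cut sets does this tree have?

Primary loop down [AND]: one cut set from each child combined → 1 × 1 = 1 cut set(s).
Heat-sink path inoperative [AND]: one cut set from each child combined → 1 × 1 × 1 × 1 = 1 cut set(s).
Recirculation branch down [AND]: one cut set from each child combined → 1 × 1 = 1 cut set(s).
Secondary loop inoperative [AND]: one cut set from each child combined → 1 × 1 × 1 = 1 cut set(s).
Emergency loop fails [AND]: one cut set from each child combined → 1 × 1 = 1 cut set(s).
Reactor cooling lost [OR]: union of children's cut sets → 3 cut set(s).
Minimal cut sets: {#3 check valve offline, Heat exchanger is out, Isolation valve malfunctions, Standby reserve tank faulted, Surge tank stuck, Upper bypass line lost}; {Backup relief valve failed, Coolant pump faulted, Reserve feedwater pump degraded, Standby flow sensor faulted}; {Standby heat exchanger 2 stuck}.

3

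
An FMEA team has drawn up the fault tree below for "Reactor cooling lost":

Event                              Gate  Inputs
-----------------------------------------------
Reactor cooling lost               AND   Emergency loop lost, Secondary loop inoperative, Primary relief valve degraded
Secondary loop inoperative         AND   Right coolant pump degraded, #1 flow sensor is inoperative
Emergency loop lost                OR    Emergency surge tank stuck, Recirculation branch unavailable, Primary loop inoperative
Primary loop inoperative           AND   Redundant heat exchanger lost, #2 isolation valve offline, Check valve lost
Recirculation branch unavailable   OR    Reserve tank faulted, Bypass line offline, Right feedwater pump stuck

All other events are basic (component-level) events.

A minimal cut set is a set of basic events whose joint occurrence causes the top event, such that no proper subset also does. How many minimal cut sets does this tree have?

5

Recirculation branch unavailable [OR]: union of children's cut sets → 3 cut set(s).
Primary loop inoperative [AND]: one cut set from each child combined → 1 × 1 × 1 = 1 cut set(s).
Emergency loop lost [OR]: union of children's cut sets → 5 cut set(s).
Secondary loop inoperative [AND]: one cut set from each child combined → 1 × 1 = 1 cut set(s).
Reactor cooling lost [AND]: one cut set from each child combined → 5 × 1 × 1 = 5 cut set(s).
Minimal cut sets: {#1 flow sensor is inoperative, Emergency surge tank stuck, Primary relief valve degraded, Right coolant pump degraded}; {#1 flow sensor is inoperative, Primary relief valve degraded, Reserve tank faulted, Right coolant pump degraded}; {#1 flow sensor is inoperative, Bypass line offline, Primary relief valve degraded, Right coolant pump degraded}; {#1 flow sensor is inoperative, Primary relief valve degraded, Right coolant pump degraded, Right feedwater pump stuck}; {#1 flow sensor is inoperative, #2 isolation valve offline, Check valve lost, Primary relief valve degraded, Redundant heat exchanger lost, Right coolant pump degraded}.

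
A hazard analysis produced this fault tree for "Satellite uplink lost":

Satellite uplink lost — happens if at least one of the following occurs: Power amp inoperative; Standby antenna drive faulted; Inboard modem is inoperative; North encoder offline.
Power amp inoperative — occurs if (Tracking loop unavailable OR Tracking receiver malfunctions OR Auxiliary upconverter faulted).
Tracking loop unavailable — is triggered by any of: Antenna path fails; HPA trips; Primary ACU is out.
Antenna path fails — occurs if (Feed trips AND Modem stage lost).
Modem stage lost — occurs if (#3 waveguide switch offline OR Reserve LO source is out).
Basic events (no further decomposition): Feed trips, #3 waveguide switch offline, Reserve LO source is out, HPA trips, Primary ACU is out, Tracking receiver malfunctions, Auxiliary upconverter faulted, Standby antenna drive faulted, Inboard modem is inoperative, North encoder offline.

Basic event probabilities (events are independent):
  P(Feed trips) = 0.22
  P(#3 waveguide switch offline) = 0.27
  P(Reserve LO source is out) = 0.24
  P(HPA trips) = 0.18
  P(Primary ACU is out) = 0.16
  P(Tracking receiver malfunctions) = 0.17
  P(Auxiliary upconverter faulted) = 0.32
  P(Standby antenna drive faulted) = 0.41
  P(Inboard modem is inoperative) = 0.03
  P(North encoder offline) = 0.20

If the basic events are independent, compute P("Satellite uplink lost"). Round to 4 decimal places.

0.8394

P(Modem stage lost) [OR] = 1 − (1−0.27) × (1−0.24) = 0.445200
P(Antenna path fails) [AND] = 0.22 × 0.445200 = 0.097944
P(Tracking loop unavailable) [OR] = 1 − (1−0.097944) × (1−0.18) × (1−0.16) = 0.378664
P(Power amp inoperative) [OR] = 1 − (1−0.378664) × (1−0.17) × (1−0.32) = 0.649318
P(Satellite uplink lost) [OR] = 1 − (1−0.649318) × (1−0.41) × (1−0.03) × (1−0.20) = 0.839444
Rounded to 4 decimal places: P(Satellite uplink lost) ≈ 0.8394.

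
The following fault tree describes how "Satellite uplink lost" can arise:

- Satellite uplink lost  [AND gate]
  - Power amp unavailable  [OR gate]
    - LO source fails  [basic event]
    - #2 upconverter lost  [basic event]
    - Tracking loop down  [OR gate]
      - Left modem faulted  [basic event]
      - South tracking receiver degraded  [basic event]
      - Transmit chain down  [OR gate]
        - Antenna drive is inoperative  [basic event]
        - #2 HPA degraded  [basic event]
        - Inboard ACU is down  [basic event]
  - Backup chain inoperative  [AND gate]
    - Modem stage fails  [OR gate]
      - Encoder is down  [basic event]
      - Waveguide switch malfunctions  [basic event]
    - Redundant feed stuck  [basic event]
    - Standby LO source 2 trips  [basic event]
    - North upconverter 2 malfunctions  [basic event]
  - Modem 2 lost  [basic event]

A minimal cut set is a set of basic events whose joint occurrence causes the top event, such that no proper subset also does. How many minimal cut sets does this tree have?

14

Transmit chain down [OR]: union of children's cut sets → 3 cut set(s).
Tracking loop down [OR]: union of children's cut sets → 5 cut set(s).
Power amp unavailable [OR]: union of children's cut sets → 7 cut set(s).
Modem stage fails [OR]: union of children's cut sets → 2 cut set(s).
Backup chain inoperative [AND]: one cut set from each child combined → 2 × 1 × 1 × 1 = 2 cut set(s).
Satellite uplink lost [AND]: one cut set from each child combined → 7 × 2 × 1 = 14 cut set(s).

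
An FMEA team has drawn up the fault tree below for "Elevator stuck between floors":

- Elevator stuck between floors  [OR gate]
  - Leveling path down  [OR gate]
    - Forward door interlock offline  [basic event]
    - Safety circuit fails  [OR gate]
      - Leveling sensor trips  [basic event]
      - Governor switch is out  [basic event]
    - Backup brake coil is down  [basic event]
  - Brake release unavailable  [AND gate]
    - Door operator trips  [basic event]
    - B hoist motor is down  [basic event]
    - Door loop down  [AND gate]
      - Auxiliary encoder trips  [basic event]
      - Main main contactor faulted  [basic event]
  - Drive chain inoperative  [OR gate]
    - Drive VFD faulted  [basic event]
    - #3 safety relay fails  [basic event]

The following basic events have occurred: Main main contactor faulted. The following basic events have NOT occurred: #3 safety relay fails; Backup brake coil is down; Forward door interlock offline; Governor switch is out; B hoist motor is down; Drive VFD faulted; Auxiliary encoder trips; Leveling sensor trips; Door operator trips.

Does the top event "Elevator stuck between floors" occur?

No

Safety circuit fails [OR]: Leveling sensor trips=not, Governor switch is out=not → no input occurs → does not occur.
Leveling path down [OR]: Forward door interlock offline=not, Safety circuit fails=not, Backup brake coil is down=not → no input occurs → does not occur.
Door loop down [AND]: Auxiliary encoder trips=not, Main main contactor faulted=occurs → not all inputs occur → does not occur.
Brake release unavailable [AND]: Door operator trips=not, B hoist motor is down=not, Door loop down=not → not all inputs occur → does not occur.
Drive chain inoperative [OR]: Drive VFD faulted=not, #3 safety relay fails=not → no input occurs → does not occur.
Elevator stuck between floors [OR]: Leveling path down=not, Brake release unavailable=not, Drive chain inoperative=not → no input occurs → does not occur.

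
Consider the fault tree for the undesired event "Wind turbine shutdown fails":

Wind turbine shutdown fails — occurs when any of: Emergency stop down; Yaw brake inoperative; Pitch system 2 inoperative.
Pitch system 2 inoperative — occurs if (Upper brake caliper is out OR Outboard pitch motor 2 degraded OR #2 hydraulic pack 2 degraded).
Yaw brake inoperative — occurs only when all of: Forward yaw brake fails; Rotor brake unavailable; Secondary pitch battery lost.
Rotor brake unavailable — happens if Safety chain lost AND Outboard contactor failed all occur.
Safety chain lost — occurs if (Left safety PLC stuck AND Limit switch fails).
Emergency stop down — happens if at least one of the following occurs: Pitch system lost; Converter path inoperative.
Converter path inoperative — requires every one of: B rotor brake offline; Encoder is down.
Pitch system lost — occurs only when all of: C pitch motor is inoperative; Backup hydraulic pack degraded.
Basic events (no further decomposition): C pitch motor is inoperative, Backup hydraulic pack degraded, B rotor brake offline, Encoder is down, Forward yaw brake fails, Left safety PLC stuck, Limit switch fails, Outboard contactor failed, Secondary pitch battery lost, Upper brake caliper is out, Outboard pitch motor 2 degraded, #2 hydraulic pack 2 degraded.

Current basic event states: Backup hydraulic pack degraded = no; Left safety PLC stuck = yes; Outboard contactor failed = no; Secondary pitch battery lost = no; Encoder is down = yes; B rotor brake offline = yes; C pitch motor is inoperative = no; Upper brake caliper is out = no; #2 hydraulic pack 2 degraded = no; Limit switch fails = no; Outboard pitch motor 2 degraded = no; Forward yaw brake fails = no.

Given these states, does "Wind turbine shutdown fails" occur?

Yes

Pitch system lost [AND]: C pitch motor is inoperative=not, Backup hydraulic pack degraded=not → not all inputs occur → does not occur.
Converter path inoperative [AND]: B rotor brake offline=occurs, Encoder is down=occurs → all inputs occur → occurs.
Emergency stop down [OR]: Pitch system lost=not, Converter path inoperative=occurs → at least one input occurs → occurs.
Safety chain lost [AND]: Left safety PLC stuck=occurs, Limit switch fails=not → not all inputs occur → does not occur.
Rotor brake unavailable [AND]: Safety chain lost=not, Outboard contactor failed=not → not all inputs occur → does not occur.
Yaw brake inoperative [AND]: Forward yaw brake fails=not, Rotor brake unavailable=not, Secondary pitch battery lost=not → not all inputs occur → does not occur.
Pitch system 2 inoperative [OR]: Upper brake caliper is out=not, Outboard pitch motor 2 degraded=not, #2 hydraulic pack 2 degraded=not → no input occurs → does not occur.
Wind turbine shutdown fails [OR]: Emergency stop down=occurs, Yaw brake inoperative=not, Pitch system 2 inoperative=not → at least one input occurs → occurs.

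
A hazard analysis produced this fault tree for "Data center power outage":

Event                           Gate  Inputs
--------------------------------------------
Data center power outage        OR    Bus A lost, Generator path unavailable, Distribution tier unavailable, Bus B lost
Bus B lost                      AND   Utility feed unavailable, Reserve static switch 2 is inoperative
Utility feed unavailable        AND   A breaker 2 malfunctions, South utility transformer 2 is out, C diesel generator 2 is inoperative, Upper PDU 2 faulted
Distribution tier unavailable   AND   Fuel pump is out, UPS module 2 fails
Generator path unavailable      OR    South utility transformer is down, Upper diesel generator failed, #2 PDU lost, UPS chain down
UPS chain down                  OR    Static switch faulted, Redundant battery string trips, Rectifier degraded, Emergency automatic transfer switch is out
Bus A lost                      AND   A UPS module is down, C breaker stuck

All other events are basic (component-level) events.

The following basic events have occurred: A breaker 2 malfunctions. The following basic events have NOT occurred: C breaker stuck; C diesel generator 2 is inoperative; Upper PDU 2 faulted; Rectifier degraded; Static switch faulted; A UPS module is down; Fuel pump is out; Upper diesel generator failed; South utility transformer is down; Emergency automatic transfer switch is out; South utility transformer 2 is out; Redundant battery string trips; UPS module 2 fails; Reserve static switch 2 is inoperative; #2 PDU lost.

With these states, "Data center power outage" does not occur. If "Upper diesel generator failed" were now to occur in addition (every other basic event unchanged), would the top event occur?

Counterfactual: set "Upper diesel generator failed" to occurred.
Bus A lost [AND]: A UPS module is down=not, C breaker stuck=not → not all inputs occur → does not occur.
UPS chain down [OR]: Static switch faulted=not, Redundant battery string trips=not, Rectifier degraded=not, Emergency automatic transfer switch is out=not → no input occurs → does not occur.
Generator path unavailable [OR]: South utility transformer is down=not, Upper diesel generator failed=occurs, #2 PDU lost=not, UPS chain down=not → at least one input occurs → occurs.
Distribution tier unavailable [AND]: Fuel pump is out=not, UPS module 2 fails=not → not all inputs occur → does not occur.
Utility feed unavailable [AND]: A breaker 2 malfunctions=occurs, South utility transformer 2 is out=not, C diesel generator 2 is inoperative=not, Upper PDU 2 faulted=not → not all inputs occur → does not occur.
Bus B lost [AND]: Utility feed unavailable=not, Reserve static switch 2 is inoperative=not → not all inputs occur → does not occur.
Data center power outage [OR]: Bus A lost=not, Generator path unavailable=occurs, Distribution tier unavailable=not, Bus B lost=not → at least one input occurs → occurs.

Yes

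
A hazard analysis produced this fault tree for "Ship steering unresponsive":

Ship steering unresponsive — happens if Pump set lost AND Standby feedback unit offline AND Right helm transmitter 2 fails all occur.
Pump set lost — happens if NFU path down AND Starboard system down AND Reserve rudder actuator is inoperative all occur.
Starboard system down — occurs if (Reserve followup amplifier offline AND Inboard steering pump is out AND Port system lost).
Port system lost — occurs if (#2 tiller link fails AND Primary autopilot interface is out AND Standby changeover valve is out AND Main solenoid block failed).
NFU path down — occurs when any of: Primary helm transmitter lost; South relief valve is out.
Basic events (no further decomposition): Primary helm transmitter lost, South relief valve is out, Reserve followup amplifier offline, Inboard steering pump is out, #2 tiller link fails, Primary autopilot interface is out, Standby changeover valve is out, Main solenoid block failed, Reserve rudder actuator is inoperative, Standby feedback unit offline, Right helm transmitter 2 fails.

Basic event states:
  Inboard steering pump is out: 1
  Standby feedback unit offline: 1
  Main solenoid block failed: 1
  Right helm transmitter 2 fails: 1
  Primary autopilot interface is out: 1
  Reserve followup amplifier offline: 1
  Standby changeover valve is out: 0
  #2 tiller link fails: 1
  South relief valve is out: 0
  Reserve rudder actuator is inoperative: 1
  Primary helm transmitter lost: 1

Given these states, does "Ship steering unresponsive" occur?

No

NFU path down [OR]: Primary helm transmitter lost=occurs, South relief valve is out=not → at least one input occurs → occurs.
Port system lost [AND]: #2 tiller link fails=occurs, Primary autopilot interface is out=occurs, Standby changeover valve is out=not, Main solenoid block failed=occurs → not all inputs occur → does not occur.
Starboard system down [AND]: Reserve followup amplifier offline=occurs, Inboard steering pump is out=occurs, Port system lost=not → not all inputs occur → does not occur.
Pump set lost [AND]: NFU path down=occurs, Starboard system down=not, Reserve rudder actuator is inoperative=occurs → not all inputs occur → does not occur.
Ship steering unresponsive [AND]: Pump set lost=not, Standby feedback unit offline=occurs, Right helm transmitter 2 fails=occurs → not all inputs occur → does not occur.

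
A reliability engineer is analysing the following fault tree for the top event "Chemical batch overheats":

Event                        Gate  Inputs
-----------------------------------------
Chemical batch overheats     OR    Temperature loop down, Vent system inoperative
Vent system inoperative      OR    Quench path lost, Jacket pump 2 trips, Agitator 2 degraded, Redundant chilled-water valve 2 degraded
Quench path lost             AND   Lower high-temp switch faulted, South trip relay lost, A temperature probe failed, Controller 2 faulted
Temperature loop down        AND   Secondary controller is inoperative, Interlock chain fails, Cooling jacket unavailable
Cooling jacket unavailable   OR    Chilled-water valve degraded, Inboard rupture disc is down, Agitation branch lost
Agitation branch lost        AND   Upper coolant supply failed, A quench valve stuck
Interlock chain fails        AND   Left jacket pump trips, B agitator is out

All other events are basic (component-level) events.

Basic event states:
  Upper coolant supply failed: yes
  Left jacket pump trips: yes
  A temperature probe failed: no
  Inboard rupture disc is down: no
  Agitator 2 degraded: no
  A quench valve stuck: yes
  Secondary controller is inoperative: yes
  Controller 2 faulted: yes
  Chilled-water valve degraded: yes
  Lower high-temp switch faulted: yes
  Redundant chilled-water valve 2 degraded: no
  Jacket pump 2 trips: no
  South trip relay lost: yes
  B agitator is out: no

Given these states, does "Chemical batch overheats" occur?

Interlock chain fails [AND]: Left jacket pump trips=occurs, B agitator is out=not → not all inputs occur → does not occur.
Agitation branch lost [AND]: Upper coolant supply failed=occurs, A quench valve stuck=occurs → all inputs occur → occurs.
Cooling jacket unavailable [OR]: Chilled-water valve degraded=occurs, Inboard rupture disc is down=not, Agitation branch lost=occurs → at least one input occurs → occurs.
Temperature loop down [AND]: Secondary controller is inoperative=occurs, Interlock chain fails=not, Cooling jacket unavailable=occurs → not all inputs occur → does not occur.
Quench path lost [AND]: Lower high-temp switch faulted=occurs, South trip relay lost=occurs, A temperature probe failed=not, Controller 2 faulted=occurs → not all inputs occur → does not occur.
Vent system inoperative [OR]: Quench path lost=not, Jacket pump 2 trips=not, Agitator 2 degraded=not, Redundant chilled-water valve 2 degraded=not → no input occurs → does not occur.
Chemical batch overheats [OR]: Temperature loop down=not, Vent system inoperative=not → no input occurs → does not occur.

No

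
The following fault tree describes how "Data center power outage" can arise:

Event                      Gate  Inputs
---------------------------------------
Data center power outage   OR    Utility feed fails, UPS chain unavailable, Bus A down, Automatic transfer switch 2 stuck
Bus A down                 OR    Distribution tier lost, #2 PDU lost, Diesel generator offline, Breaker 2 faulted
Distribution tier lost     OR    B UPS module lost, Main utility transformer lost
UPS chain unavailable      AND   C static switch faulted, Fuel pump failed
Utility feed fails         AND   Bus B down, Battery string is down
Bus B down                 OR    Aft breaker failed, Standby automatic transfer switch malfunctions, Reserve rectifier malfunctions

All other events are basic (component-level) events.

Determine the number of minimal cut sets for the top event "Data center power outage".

10

Bus B down [OR]: union of children's cut sets → 3 cut set(s).
Utility feed fails [AND]: one cut set from each child combined → 3 × 1 = 3 cut set(s).
UPS chain unavailable [AND]: one cut set from each child combined → 1 × 1 = 1 cut set(s).
Distribution tier lost [OR]: union of children's cut sets → 2 cut set(s).
Bus A down [OR]: union of children's cut sets → 5 cut set(s).
Data center power outage [OR]: union of children's cut sets → 10 cut set(s).
Minimal cut sets: {Aft breaker failed, Battery string is down}; {Battery string is down, Standby automatic transfer switch malfunctions}; {Battery string is down, Reserve rectifier malfunctions}; {C static switch faulted, Fuel pump failed}; {B UPS module lost}; {Main utility transformer lost}; {#2 PDU lost}; {Diesel generator offline}; {Breaker 2 faulted}; {Automatic transfer switch 2 stuck}.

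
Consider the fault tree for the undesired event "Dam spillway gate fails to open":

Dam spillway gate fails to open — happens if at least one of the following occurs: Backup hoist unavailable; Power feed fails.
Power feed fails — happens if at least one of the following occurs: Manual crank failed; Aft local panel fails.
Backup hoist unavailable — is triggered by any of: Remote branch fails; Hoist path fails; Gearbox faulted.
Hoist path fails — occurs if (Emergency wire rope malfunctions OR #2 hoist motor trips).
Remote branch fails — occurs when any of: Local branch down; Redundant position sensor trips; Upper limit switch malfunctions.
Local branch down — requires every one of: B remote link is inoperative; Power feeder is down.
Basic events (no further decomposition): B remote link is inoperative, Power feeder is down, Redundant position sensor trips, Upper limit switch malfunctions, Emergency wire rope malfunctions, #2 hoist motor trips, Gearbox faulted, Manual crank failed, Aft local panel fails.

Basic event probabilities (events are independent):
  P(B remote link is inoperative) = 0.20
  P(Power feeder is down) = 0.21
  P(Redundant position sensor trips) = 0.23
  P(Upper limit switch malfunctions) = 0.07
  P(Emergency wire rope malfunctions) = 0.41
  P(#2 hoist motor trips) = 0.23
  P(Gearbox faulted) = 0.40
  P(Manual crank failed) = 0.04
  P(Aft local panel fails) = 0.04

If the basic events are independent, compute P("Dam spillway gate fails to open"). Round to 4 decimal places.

0.8277

P(Local branch down) [AND] = 0.20 × 0.21 = 0.042000
P(Remote branch fails) [OR] = 1 − (1−0.042000) × (1−0.23) × (1−0.07) = 0.313976
P(Hoist path fails) [OR] = 1 − (1−0.41) × (1−0.23) = 0.545700
P(Backup hoist unavailable) [OR] = 1 − (1−0.313976) × (1−0.545700) × (1−0.40) = 0.813004
P(Power feed fails) [OR] = 1 − (1−0.04) × (1−0.04) = 0.078400
P(Dam spillway gate fails to open) [OR] = 1 − (1−0.813004) × (1−0.078400) = 0.827664
Rounded to 4 decimal places: P(Dam spillway gate fails to open) ≈ 0.8277.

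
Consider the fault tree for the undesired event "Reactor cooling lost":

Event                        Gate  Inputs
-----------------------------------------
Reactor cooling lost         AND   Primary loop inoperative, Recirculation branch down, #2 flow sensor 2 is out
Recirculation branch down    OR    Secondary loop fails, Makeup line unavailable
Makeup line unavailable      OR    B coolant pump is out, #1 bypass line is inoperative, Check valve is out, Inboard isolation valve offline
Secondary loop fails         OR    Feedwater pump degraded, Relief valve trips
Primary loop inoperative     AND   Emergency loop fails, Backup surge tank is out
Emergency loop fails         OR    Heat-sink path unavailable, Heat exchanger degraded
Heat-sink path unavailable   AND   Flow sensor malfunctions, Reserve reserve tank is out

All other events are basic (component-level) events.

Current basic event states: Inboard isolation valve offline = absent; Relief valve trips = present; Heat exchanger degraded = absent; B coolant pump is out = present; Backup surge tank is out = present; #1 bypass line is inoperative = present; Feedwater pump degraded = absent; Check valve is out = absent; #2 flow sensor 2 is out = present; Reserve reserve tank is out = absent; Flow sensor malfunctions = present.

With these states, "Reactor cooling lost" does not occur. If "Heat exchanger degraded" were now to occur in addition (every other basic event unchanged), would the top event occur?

Counterfactual: set "Heat exchanger degraded" to occurred.
Heat-sink path unavailable [AND]: Flow sensor malfunctions=occurs, Reserve reserve tank is out=not → not all inputs occur → does not occur.
Emergency loop fails [OR]: Heat-sink path unavailable=not, Heat exchanger degraded=occurs → at least one input occurs → occurs.
Primary loop inoperative [AND]: Emergency loop fails=occurs, Backup surge tank is out=occurs → all inputs occur → occurs.
Secondary loop fails [OR]: Feedwater pump degraded=not, Relief valve trips=occurs → at least one input occurs → occurs.
Makeup line unavailable [OR]: B coolant pump is out=occurs, #1 bypass line is inoperative=occurs, Check valve is out=not, Inboard isolation valve offline=not → at least one input occurs → occurs.
Recirculation branch down [OR]: Secondary loop fails=occurs, Makeup line unavailable=occurs → at least one input occurs → occurs.
Reactor cooling lost [AND]: Primary loop inoperative=occurs, Recirculation branch down=occurs, #2 flow sensor 2 is out=occurs → all inputs occur → occurs.

Yes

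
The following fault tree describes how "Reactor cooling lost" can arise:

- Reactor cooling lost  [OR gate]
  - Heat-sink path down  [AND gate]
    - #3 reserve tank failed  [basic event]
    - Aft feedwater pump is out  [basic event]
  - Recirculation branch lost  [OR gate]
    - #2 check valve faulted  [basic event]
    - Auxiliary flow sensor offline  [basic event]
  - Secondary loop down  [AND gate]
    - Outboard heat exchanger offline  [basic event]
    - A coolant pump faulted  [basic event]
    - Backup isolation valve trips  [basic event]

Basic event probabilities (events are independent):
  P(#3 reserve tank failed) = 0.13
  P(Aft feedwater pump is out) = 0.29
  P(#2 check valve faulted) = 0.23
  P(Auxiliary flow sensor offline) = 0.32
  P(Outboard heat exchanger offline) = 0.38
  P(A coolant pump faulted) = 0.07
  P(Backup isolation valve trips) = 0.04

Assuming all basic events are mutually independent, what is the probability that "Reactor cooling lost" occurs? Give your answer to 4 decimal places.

0.4967

P(Heat-sink path down) [AND] = 0.13 × 0.29 = 0.037700
P(Recirculation branch lost) [OR] = 1 − (1−0.23) × (1−0.32) = 0.476400
P(Secondary loop down) [AND] = 0.38 × 0.07 × 0.04 = 0.001064
P(Reactor cooling lost) [OR] = 1 − (1−0.037700) × (1−0.476400) × (1−0.001064) = 0.496676
Rounded to 4 decimal places: P(Reactor cooling lost) ≈ 0.4967.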